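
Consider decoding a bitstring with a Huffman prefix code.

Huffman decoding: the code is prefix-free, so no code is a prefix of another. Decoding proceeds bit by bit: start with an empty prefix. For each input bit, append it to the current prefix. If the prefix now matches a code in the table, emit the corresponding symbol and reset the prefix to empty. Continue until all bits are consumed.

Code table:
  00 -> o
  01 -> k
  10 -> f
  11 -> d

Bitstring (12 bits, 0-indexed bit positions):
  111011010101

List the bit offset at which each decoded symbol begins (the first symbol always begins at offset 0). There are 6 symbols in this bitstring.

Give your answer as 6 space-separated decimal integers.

Bit 0: prefix='1' (no match yet)
Bit 1: prefix='11' -> emit 'd', reset
Bit 2: prefix='1' (no match yet)
Bit 3: prefix='10' -> emit 'f', reset
Bit 4: prefix='1' (no match yet)
Bit 5: prefix='11' -> emit 'd', reset
Bit 6: prefix='0' (no match yet)
Bit 7: prefix='01' -> emit 'k', reset
Bit 8: prefix='0' (no match yet)
Bit 9: prefix='01' -> emit 'k', reset
Bit 10: prefix='0' (no match yet)
Bit 11: prefix='01' -> emit 'k', reset

Answer: 0 2 4 6 8 10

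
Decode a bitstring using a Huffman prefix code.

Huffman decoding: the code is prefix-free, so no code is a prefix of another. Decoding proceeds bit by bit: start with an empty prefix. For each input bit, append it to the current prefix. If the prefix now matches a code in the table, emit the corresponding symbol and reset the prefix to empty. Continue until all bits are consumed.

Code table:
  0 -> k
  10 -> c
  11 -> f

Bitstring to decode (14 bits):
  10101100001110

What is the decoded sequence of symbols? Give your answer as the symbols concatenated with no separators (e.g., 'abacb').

Bit 0: prefix='1' (no match yet)
Bit 1: prefix='10' -> emit 'c', reset
Bit 2: prefix='1' (no match yet)
Bit 3: prefix='10' -> emit 'c', reset
Bit 4: prefix='1' (no match yet)
Bit 5: prefix='11' -> emit 'f', reset
Bit 6: prefix='0' -> emit 'k', reset
Bit 7: prefix='0' -> emit 'k', reset
Bit 8: prefix='0' -> emit 'k', reset
Bit 9: prefix='0' -> emit 'k', reset
Bit 10: prefix='1' (no match yet)
Bit 11: prefix='11' -> emit 'f', reset
Bit 12: prefix='1' (no match yet)
Bit 13: prefix='10' -> emit 'c', reset

Answer: ccfkkkkfc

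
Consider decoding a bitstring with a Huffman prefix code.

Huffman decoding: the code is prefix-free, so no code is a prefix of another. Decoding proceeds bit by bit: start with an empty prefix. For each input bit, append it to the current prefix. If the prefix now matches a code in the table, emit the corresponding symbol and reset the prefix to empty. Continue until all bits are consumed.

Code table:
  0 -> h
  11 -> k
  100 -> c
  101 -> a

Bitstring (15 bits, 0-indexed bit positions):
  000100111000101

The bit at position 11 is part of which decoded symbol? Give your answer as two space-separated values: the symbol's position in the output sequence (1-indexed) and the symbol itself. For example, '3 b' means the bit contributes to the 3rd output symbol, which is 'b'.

Bit 0: prefix='0' -> emit 'h', reset
Bit 1: prefix='0' -> emit 'h', reset
Bit 2: prefix='0' -> emit 'h', reset
Bit 3: prefix='1' (no match yet)
Bit 4: prefix='10' (no match yet)
Bit 5: prefix='100' -> emit 'c', reset
Bit 6: prefix='1' (no match yet)
Bit 7: prefix='11' -> emit 'k', reset
Bit 8: prefix='1' (no match yet)
Bit 9: prefix='10' (no match yet)
Bit 10: prefix='100' -> emit 'c', reset
Bit 11: prefix='0' -> emit 'h', reset
Bit 12: prefix='1' (no match yet)
Bit 13: prefix='10' (no match yet)
Bit 14: prefix='101' -> emit 'a', reset

Answer: 7 h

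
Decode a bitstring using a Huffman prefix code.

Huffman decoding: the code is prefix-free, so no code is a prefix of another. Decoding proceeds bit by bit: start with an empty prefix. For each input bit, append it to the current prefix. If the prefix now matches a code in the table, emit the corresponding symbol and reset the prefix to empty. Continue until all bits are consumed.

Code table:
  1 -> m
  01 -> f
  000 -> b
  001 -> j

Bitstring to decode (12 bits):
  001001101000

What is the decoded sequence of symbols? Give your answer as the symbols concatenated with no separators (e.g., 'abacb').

Answer: jjmfb

Derivation:
Bit 0: prefix='0' (no match yet)
Bit 1: prefix='00' (no match yet)
Bit 2: prefix='001' -> emit 'j', reset
Bit 3: prefix='0' (no match yet)
Bit 4: prefix='00' (no match yet)
Bit 5: prefix='001' -> emit 'j', reset
Bit 6: prefix='1' -> emit 'm', reset
Bit 7: prefix='0' (no match yet)
Bit 8: prefix='01' -> emit 'f', reset
Bit 9: prefix='0' (no match yet)
Bit 10: prefix='00' (no match yet)
Bit 11: prefix='000' -> emit 'b', reset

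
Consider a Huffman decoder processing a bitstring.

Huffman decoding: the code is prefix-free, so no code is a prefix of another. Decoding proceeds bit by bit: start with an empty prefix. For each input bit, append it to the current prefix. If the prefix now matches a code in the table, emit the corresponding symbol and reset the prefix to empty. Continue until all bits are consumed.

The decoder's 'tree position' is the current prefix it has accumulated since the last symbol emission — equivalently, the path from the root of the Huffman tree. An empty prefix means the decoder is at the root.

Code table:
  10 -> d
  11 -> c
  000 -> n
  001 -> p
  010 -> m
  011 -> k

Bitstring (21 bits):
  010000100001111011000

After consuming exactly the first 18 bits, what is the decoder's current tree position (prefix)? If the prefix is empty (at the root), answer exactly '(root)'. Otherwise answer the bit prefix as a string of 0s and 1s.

Answer: (root)

Derivation:
Bit 0: prefix='0' (no match yet)
Bit 1: prefix='01' (no match yet)
Bit 2: prefix='010' -> emit 'm', reset
Bit 3: prefix='0' (no match yet)
Bit 4: prefix='00' (no match yet)
Bit 5: prefix='000' -> emit 'n', reset
Bit 6: prefix='1' (no match yet)
Bit 7: prefix='10' -> emit 'd', reset
Bit 8: prefix='0' (no match yet)
Bit 9: prefix='00' (no match yet)
Bit 10: prefix='000' -> emit 'n', reset
Bit 11: prefix='1' (no match yet)
Bit 12: prefix='11' -> emit 'c', reset
Bit 13: prefix='1' (no match yet)
Bit 14: prefix='11' -> emit 'c', reset
Bit 15: prefix='0' (no match yet)
Bit 16: prefix='01' (no match yet)
Bit 17: prefix='011' -> emit 'k', reset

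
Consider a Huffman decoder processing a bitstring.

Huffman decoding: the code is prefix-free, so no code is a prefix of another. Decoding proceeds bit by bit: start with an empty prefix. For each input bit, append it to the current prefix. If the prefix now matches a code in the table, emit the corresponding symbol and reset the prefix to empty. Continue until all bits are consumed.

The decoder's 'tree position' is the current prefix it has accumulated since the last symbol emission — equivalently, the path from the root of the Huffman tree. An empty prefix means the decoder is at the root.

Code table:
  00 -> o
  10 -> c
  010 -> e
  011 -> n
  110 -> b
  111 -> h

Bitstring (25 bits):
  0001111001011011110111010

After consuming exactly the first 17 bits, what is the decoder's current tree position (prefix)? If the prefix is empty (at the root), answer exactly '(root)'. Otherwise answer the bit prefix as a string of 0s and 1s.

Answer: (root)

Derivation:
Bit 0: prefix='0' (no match yet)
Bit 1: prefix='00' -> emit 'o', reset
Bit 2: prefix='0' (no match yet)
Bit 3: prefix='01' (no match yet)
Bit 4: prefix='011' -> emit 'n', reset
Bit 5: prefix='1' (no match yet)
Bit 6: prefix='11' (no match yet)
Bit 7: prefix='110' -> emit 'b', reset
Bit 8: prefix='0' (no match yet)
Bit 9: prefix='01' (no match yet)
Bit 10: prefix='010' -> emit 'e', reset
Bit 11: prefix='1' (no match yet)
Bit 12: prefix='11' (no match yet)
Bit 13: prefix='110' -> emit 'b', reset
Bit 14: prefix='1' (no match yet)
Bit 15: prefix='11' (no match yet)
Bit 16: prefix='111' -> emit 'h', reset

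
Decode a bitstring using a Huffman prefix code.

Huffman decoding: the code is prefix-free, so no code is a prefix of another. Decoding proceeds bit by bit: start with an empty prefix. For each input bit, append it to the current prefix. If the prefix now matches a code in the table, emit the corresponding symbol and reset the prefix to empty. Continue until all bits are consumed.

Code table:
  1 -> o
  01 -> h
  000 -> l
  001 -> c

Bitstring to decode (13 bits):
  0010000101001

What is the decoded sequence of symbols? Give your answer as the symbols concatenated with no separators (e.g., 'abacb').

Bit 0: prefix='0' (no match yet)
Bit 1: prefix='00' (no match yet)
Bit 2: prefix='001' -> emit 'c', reset
Bit 3: prefix='0' (no match yet)
Bit 4: prefix='00' (no match yet)
Bit 5: prefix='000' -> emit 'l', reset
Bit 6: prefix='0' (no match yet)
Bit 7: prefix='01' -> emit 'h', reset
Bit 8: prefix='0' (no match yet)
Bit 9: prefix='01' -> emit 'h', reset
Bit 10: prefix='0' (no match yet)
Bit 11: prefix='00' (no match yet)
Bit 12: prefix='001' -> emit 'c', reset

Answer: clhhc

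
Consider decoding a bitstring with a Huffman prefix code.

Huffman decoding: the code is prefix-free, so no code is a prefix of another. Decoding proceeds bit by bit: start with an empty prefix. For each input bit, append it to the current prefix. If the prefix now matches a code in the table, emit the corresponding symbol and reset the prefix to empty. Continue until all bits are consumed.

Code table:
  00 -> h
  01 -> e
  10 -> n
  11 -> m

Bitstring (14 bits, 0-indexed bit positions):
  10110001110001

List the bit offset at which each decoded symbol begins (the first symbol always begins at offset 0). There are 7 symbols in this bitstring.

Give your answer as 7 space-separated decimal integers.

Answer: 0 2 4 6 8 10 12

Derivation:
Bit 0: prefix='1' (no match yet)
Bit 1: prefix='10' -> emit 'n', reset
Bit 2: prefix='1' (no match yet)
Bit 3: prefix='11' -> emit 'm', reset
Bit 4: prefix='0' (no match yet)
Bit 5: prefix='00' -> emit 'h', reset
Bit 6: prefix='0' (no match yet)
Bit 7: prefix='01' -> emit 'e', reset
Bit 8: prefix='1' (no match yet)
Bit 9: prefix='11' -> emit 'm', reset
Bit 10: prefix='0' (no match yet)
Bit 11: prefix='00' -> emit 'h', reset
Bit 12: prefix='0' (no match yet)
Bit 13: prefix='01' -> emit 'e', reset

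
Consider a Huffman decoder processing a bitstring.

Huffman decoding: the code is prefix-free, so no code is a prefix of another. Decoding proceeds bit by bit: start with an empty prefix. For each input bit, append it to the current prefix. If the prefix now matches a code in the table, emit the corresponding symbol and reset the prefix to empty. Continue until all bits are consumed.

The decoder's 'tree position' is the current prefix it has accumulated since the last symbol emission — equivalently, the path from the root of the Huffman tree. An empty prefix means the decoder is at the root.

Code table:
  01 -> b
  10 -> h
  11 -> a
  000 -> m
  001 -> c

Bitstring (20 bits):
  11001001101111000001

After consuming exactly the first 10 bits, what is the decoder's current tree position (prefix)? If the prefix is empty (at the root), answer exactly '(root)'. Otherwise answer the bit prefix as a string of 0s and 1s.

Bit 0: prefix='1' (no match yet)
Bit 1: prefix='11' -> emit 'a', reset
Bit 2: prefix='0' (no match yet)
Bit 3: prefix='00' (no match yet)
Bit 4: prefix='001' -> emit 'c', reset
Bit 5: prefix='0' (no match yet)
Bit 6: prefix='00' (no match yet)
Bit 7: prefix='001' -> emit 'c', reset
Bit 8: prefix='1' (no match yet)
Bit 9: prefix='10' -> emit 'h', reset

Answer: (root)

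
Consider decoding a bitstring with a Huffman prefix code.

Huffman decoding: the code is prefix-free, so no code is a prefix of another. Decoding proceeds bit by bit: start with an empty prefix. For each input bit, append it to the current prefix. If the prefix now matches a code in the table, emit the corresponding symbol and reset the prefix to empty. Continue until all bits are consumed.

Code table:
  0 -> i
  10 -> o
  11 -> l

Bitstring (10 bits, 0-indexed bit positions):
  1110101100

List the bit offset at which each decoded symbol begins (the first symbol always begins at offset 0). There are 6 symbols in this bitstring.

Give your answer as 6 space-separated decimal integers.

Answer: 0 2 4 6 8 9

Derivation:
Bit 0: prefix='1' (no match yet)
Bit 1: prefix='11' -> emit 'l', reset
Bit 2: prefix='1' (no match yet)
Bit 3: prefix='10' -> emit 'o', reset
Bit 4: prefix='1' (no match yet)
Bit 5: prefix='10' -> emit 'o', reset
Bit 6: prefix='1' (no match yet)
Bit 7: prefix='11' -> emit 'l', reset
Bit 8: prefix='0' -> emit 'i', reset
Bit 9: prefix='0' -> emit 'i', reset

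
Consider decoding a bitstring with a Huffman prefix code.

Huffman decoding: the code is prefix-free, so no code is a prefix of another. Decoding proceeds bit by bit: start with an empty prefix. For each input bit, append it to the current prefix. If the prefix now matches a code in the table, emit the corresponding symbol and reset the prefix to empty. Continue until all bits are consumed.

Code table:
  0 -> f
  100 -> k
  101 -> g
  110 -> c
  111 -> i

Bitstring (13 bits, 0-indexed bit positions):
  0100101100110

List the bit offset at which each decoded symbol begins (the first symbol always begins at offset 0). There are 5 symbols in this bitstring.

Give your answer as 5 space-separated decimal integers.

Bit 0: prefix='0' -> emit 'f', reset
Bit 1: prefix='1' (no match yet)
Bit 2: prefix='10' (no match yet)
Bit 3: prefix='100' -> emit 'k', reset
Bit 4: prefix='1' (no match yet)
Bit 5: prefix='10' (no match yet)
Bit 6: prefix='101' -> emit 'g', reset
Bit 7: prefix='1' (no match yet)
Bit 8: prefix='10' (no match yet)
Bit 9: prefix='100' -> emit 'k', reset
Bit 10: prefix='1' (no match yet)
Bit 11: prefix='11' (no match yet)
Bit 12: prefix='110' -> emit 'c', reset

Answer: 0 1 4 7 10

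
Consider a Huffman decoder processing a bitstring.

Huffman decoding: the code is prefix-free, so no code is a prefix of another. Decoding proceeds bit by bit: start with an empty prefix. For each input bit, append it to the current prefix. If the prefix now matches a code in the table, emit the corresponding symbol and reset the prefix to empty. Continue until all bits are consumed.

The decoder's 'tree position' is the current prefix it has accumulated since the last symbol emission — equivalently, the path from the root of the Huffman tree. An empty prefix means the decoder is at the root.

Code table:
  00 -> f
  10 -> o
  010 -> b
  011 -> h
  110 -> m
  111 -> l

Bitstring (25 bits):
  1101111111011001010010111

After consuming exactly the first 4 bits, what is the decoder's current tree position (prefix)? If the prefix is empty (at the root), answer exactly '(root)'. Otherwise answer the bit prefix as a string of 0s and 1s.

Answer: 1

Derivation:
Bit 0: prefix='1' (no match yet)
Bit 1: prefix='11' (no match yet)
Bit 2: prefix='110' -> emit 'm', reset
Bit 3: prefix='1' (no match yet)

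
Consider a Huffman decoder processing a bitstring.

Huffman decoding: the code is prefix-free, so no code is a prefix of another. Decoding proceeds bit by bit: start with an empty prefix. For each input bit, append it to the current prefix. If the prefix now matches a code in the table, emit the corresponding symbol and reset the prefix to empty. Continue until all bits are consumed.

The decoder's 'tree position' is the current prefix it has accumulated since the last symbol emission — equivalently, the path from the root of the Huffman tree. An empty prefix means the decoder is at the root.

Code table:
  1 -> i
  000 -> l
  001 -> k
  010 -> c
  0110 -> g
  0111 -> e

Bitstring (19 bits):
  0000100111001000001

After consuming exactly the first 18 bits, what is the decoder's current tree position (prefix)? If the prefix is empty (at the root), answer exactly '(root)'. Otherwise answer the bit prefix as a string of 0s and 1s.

Bit 0: prefix='0' (no match yet)
Bit 1: prefix='00' (no match yet)
Bit 2: prefix='000' -> emit 'l', reset
Bit 3: prefix='0' (no match yet)
Bit 4: prefix='01' (no match yet)
Bit 5: prefix='010' -> emit 'c', reset
Bit 6: prefix='0' (no match yet)
Bit 7: prefix='01' (no match yet)
Bit 8: prefix='011' (no match yet)
Bit 9: prefix='0111' -> emit 'e', reset
Bit 10: prefix='0' (no match yet)
Bit 11: prefix='00' (no match yet)
Bit 12: prefix='001' -> emit 'k', reset
Bit 13: prefix='0' (no match yet)
Bit 14: prefix='00' (no match yet)
Bit 15: prefix='000' -> emit 'l', reset
Bit 16: prefix='0' (no match yet)
Bit 17: prefix='00' (no match yet)

Answer: 00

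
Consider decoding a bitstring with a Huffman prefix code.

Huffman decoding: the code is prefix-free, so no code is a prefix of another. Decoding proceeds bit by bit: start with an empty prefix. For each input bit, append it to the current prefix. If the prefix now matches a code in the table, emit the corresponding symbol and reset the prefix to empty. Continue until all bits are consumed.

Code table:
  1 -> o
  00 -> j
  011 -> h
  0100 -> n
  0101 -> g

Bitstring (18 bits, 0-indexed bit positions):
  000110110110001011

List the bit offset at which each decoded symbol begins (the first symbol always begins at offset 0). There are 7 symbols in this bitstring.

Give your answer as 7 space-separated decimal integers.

Answer: 0 2 5 8 11 13 17

Derivation:
Bit 0: prefix='0' (no match yet)
Bit 1: prefix='00' -> emit 'j', reset
Bit 2: prefix='0' (no match yet)
Bit 3: prefix='01' (no match yet)
Bit 4: prefix='011' -> emit 'h', reset
Bit 5: prefix='0' (no match yet)
Bit 6: prefix='01' (no match yet)
Bit 7: prefix='011' -> emit 'h', reset
Bit 8: prefix='0' (no match yet)
Bit 9: prefix='01' (no match yet)
Bit 10: prefix='011' -> emit 'h', reset
Bit 11: prefix='0' (no match yet)
Bit 12: prefix='00' -> emit 'j', reset
Bit 13: prefix='0' (no match yet)
Bit 14: prefix='01' (no match yet)
Bit 15: prefix='010' (no match yet)
Bit 16: prefix='0101' -> emit 'g', reset
Bit 17: prefix='1' -> emit 'o', reset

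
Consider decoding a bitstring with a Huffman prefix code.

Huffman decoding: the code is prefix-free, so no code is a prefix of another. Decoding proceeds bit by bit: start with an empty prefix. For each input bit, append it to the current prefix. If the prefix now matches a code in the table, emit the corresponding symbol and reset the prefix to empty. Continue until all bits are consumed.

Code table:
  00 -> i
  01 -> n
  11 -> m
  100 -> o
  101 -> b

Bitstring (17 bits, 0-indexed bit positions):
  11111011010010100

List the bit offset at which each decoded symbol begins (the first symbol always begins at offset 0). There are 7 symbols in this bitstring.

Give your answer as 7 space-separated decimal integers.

Answer: 0 2 4 7 10 12 15

Derivation:
Bit 0: prefix='1' (no match yet)
Bit 1: prefix='11' -> emit 'm', reset
Bit 2: prefix='1' (no match yet)
Bit 3: prefix='11' -> emit 'm', reset
Bit 4: prefix='1' (no match yet)
Bit 5: prefix='10' (no match yet)
Bit 6: prefix='101' -> emit 'b', reset
Bit 7: prefix='1' (no match yet)
Bit 8: prefix='10' (no match yet)
Bit 9: prefix='101' -> emit 'b', reset
Bit 10: prefix='0' (no match yet)
Bit 11: prefix='00' -> emit 'i', reset
Bit 12: prefix='1' (no match yet)
Bit 13: prefix='10' (no match yet)
Bit 14: prefix='101' -> emit 'b', reset
Bit 15: prefix='0' (no match yet)
Bit 16: prefix='00' -> emit 'i', reset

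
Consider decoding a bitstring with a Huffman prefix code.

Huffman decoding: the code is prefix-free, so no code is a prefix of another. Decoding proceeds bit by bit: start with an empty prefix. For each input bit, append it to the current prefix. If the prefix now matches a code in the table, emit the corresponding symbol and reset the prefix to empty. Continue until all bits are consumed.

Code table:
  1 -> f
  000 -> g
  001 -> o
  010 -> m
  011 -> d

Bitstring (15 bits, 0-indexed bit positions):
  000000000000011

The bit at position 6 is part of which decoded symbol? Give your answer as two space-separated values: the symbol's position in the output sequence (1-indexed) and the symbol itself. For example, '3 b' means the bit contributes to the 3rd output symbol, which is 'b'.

Answer: 3 g

Derivation:
Bit 0: prefix='0' (no match yet)
Bit 1: prefix='00' (no match yet)
Bit 2: prefix='000' -> emit 'g', reset
Bit 3: prefix='0' (no match yet)
Bit 4: prefix='00' (no match yet)
Bit 5: prefix='000' -> emit 'g', reset
Bit 6: prefix='0' (no match yet)
Bit 7: prefix='00' (no match yet)
Bit 8: prefix='000' -> emit 'g', reset
Bit 9: prefix='0' (no match yet)
Bit 10: prefix='00' (no match yet)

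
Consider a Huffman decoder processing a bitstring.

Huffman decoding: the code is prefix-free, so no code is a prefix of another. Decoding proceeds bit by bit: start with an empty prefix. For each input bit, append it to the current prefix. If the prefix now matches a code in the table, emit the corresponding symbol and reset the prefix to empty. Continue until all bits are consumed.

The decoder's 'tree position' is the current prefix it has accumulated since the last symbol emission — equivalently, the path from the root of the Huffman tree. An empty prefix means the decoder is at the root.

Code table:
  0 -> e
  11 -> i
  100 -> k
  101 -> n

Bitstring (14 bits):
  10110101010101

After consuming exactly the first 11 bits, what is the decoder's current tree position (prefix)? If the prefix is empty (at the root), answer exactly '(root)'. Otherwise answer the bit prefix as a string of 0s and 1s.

Answer: (root)

Derivation:
Bit 0: prefix='1' (no match yet)
Bit 1: prefix='10' (no match yet)
Bit 2: prefix='101' -> emit 'n', reset
Bit 3: prefix='1' (no match yet)
Bit 4: prefix='10' (no match yet)
Bit 5: prefix='101' -> emit 'n', reset
Bit 6: prefix='0' -> emit 'e', reset
Bit 7: prefix='1' (no match yet)
Bit 8: prefix='10' (no match yet)
Bit 9: prefix='101' -> emit 'n', reset
Bit 10: prefix='0' -> emit 'e', reset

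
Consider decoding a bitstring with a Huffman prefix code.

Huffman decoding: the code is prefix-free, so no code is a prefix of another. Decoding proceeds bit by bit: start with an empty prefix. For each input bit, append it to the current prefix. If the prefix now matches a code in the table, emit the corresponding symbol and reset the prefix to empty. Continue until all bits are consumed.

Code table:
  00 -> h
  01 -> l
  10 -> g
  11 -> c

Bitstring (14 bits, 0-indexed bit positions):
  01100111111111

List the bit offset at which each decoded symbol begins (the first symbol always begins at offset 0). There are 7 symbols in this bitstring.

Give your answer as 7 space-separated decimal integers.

Answer: 0 2 4 6 8 10 12

Derivation:
Bit 0: prefix='0' (no match yet)
Bit 1: prefix='01' -> emit 'l', reset
Bit 2: prefix='1' (no match yet)
Bit 3: prefix='10' -> emit 'g', reset
Bit 4: prefix='0' (no match yet)
Bit 5: prefix='01' -> emit 'l', reset
Bit 6: prefix='1' (no match yet)
Bit 7: prefix='11' -> emit 'c', reset
Bit 8: prefix='1' (no match yet)
Bit 9: prefix='11' -> emit 'c', reset
Bit 10: prefix='1' (no match yet)
Bit 11: prefix='11' -> emit 'c', reset
Bit 12: prefix='1' (no match yet)
Bit 13: prefix='11' -> emit 'c', reset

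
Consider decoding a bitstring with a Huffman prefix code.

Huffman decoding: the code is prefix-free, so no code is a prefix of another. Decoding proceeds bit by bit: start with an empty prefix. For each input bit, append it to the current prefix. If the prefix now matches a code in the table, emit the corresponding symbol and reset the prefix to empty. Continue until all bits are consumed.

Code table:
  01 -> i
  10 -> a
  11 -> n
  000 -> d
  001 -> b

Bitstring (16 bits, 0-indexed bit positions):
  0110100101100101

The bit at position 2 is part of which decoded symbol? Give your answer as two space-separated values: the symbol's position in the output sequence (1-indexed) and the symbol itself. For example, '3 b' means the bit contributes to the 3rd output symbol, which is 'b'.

Answer: 2 a

Derivation:
Bit 0: prefix='0' (no match yet)
Bit 1: prefix='01' -> emit 'i', reset
Bit 2: prefix='1' (no match yet)
Bit 3: prefix='10' -> emit 'a', reset
Bit 4: prefix='1' (no match yet)
Bit 5: prefix='10' -> emit 'a', reset
Bit 6: prefix='0' (no match yet)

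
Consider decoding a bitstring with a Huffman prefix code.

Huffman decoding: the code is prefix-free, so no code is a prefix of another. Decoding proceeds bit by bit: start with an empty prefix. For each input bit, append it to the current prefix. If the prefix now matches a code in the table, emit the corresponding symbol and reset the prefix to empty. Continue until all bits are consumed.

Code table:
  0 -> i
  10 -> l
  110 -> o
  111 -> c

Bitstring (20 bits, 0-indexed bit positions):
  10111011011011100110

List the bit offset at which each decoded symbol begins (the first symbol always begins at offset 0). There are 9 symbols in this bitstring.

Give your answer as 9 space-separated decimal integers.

Answer: 0 2 5 6 9 12 15 16 17

Derivation:
Bit 0: prefix='1' (no match yet)
Bit 1: prefix='10' -> emit 'l', reset
Bit 2: prefix='1' (no match yet)
Bit 3: prefix='11' (no match yet)
Bit 4: prefix='111' -> emit 'c', reset
Bit 5: prefix='0' -> emit 'i', reset
Bit 6: prefix='1' (no match yet)
Bit 7: prefix='11' (no match yet)
Bit 8: prefix='110' -> emit 'o', reset
Bit 9: prefix='1' (no match yet)
Bit 10: prefix='11' (no match yet)
Bit 11: prefix='110' -> emit 'o', reset
Bit 12: prefix='1' (no match yet)
Bit 13: prefix='11' (no match yet)
Bit 14: prefix='111' -> emit 'c', reset
Bit 15: prefix='0' -> emit 'i', reset
Bit 16: prefix='0' -> emit 'i', reset
Bit 17: prefix='1' (no match yet)
Bit 18: prefix='11' (no match yet)
Bit 19: prefix='110' -> emit 'o', reset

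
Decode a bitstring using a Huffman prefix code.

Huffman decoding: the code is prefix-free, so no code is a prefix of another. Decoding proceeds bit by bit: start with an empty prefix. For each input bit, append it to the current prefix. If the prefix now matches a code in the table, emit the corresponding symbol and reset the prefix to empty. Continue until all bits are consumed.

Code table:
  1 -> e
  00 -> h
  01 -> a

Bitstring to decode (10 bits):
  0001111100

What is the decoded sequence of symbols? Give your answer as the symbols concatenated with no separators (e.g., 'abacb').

Bit 0: prefix='0' (no match yet)
Bit 1: prefix='00' -> emit 'h', reset
Bit 2: prefix='0' (no match yet)
Bit 3: prefix='01' -> emit 'a', reset
Bit 4: prefix='1' -> emit 'e', reset
Bit 5: prefix='1' -> emit 'e', reset
Bit 6: prefix='1' -> emit 'e', reset
Bit 7: prefix='1' -> emit 'e', reset
Bit 8: prefix='0' (no match yet)
Bit 9: prefix='00' -> emit 'h', reset

Answer: haeeeeh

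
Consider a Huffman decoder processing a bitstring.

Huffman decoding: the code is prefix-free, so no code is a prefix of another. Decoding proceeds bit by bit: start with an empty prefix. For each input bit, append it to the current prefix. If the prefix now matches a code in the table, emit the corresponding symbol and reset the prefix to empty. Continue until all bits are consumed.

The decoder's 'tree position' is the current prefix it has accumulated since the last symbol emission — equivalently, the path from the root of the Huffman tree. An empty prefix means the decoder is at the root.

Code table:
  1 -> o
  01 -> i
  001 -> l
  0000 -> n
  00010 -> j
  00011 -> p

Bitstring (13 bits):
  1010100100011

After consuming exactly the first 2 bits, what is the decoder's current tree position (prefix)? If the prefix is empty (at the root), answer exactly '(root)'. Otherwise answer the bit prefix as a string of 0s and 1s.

Bit 0: prefix='1' -> emit 'o', reset
Bit 1: prefix='0' (no match yet)

Answer: 0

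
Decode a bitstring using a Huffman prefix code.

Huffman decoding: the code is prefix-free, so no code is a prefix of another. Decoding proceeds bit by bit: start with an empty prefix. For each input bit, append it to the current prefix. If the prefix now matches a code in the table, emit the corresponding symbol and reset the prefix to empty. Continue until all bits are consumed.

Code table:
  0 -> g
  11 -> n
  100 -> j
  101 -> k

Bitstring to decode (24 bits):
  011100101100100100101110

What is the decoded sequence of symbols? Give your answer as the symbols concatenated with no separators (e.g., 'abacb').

Bit 0: prefix='0' -> emit 'g', reset
Bit 1: prefix='1' (no match yet)
Bit 2: prefix='11' -> emit 'n', reset
Bit 3: prefix='1' (no match yet)
Bit 4: prefix='10' (no match yet)
Bit 5: prefix='100' -> emit 'j', reset
Bit 6: prefix='1' (no match yet)
Bit 7: prefix='10' (no match yet)
Bit 8: prefix='101' -> emit 'k', reset
Bit 9: prefix='1' (no match yet)
Bit 10: prefix='10' (no match yet)
Bit 11: prefix='100' -> emit 'j', reset
Bit 12: prefix='1' (no match yet)
Bit 13: prefix='10' (no match yet)
Bit 14: prefix='100' -> emit 'j', reset
Bit 15: prefix='1' (no match yet)
Bit 16: prefix='10' (no match yet)
Bit 17: prefix='100' -> emit 'j', reset
Bit 18: prefix='1' (no match yet)
Bit 19: prefix='10' (no match yet)
Bit 20: prefix='101' -> emit 'k', reset
Bit 21: prefix='1' (no match yet)
Bit 22: prefix='11' -> emit 'n', reset
Bit 23: prefix='0' -> emit 'g', reset

Answer: gnjkjjjkng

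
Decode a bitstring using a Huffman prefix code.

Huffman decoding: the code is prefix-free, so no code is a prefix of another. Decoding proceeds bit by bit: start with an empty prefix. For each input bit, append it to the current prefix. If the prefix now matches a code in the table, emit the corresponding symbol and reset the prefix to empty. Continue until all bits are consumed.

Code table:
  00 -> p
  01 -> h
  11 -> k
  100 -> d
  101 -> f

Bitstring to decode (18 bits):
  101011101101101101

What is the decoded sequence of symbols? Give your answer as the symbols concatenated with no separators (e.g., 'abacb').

Answer: fhkhfff

Derivation:
Bit 0: prefix='1' (no match yet)
Bit 1: prefix='10' (no match yet)
Bit 2: prefix='101' -> emit 'f', reset
Bit 3: prefix='0' (no match yet)
Bit 4: prefix='01' -> emit 'h', reset
Bit 5: prefix='1' (no match yet)
Bit 6: prefix='11' -> emit 'k', reset
Bit 7: prefix='0' (no match yet)
Bit 8: prefix='01' -> emit 'h', reset
Bit 9: prefix='1' (no match yet)
Bit 10: prefix='10' (no match yet)
Bit 11: prefix='101' -> emit 'f', reset
Bit 12: prefix='1' (no match yet)
Bit 13: prefix='10' (no match yet)
Bit 14: prefix='101' -> emit 'f', reset
Bit 15: prefix='1' (no match yet)
Bit 16: prefix='10' (no match yet)
Bit 17: prefix='101' -> emit 'f', reset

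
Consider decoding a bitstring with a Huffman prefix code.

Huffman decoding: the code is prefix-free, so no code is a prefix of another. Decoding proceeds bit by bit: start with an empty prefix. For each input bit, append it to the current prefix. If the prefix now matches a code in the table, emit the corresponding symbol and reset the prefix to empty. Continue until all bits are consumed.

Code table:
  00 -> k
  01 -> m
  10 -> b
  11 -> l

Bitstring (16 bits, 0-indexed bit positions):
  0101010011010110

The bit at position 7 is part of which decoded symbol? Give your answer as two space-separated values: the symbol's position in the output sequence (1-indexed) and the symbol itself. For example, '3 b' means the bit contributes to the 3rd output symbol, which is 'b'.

Bit 0: prefix='0' (no match yet)
Bit 1: prefix='01' -> emit 'm', reset
Bit 2: prefix='0' (no match yet)
Bit 3: prefix='01' -> emit 'm', reset
Bit 4: prefix='0' (no match yet)
Bit 5: prefix='01' -> emit 'm', reset
Bit 6: prefix='0' (no match yet)
Bit 7: prefix='00' -> emit 'k', reset
Bit 8: prefix='1' (no match yet)
Bit 9: prefix='11' -> emit 'l', reset
Bit 10: prefix='0' (no match yet)
Bit 11: prefix='01' -> emit 'm', reset

Answer: 4 k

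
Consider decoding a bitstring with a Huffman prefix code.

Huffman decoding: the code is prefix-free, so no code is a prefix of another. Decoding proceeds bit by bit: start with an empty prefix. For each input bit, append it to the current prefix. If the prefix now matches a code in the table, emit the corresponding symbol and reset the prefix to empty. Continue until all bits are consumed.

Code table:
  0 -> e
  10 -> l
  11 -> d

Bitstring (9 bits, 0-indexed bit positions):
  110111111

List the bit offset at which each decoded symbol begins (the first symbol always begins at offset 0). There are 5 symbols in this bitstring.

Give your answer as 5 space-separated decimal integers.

Bit 0: prefix='1' (no match yet)
Bit 1: prefix='11' -> emit 'd', reset
Bit 2: prefix='0' -> emit 'e', reset
Bit 3: prefix='1' (no match yet)
Bit 4: prefix='11' -> emit 'd', reset
Bit 5: prefix='1' (no match yet)
Bit 6: prefix='11' -> emit 'd', reset
Bit 7: prefix='1' (no match yet)
Bit 8: prefix='11' -> emit 'd', reset

Answer: 0 2 3 5 7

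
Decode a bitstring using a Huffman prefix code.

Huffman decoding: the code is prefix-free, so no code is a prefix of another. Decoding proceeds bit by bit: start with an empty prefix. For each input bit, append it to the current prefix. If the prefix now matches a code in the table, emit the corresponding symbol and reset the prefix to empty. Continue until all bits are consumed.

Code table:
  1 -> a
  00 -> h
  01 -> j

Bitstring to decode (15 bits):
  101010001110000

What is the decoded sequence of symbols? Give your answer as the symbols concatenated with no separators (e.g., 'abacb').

Answer: ajjhjaahh

Derivation:
Bit 0: prefix='1' -> emit 'a', reset
Bit 1: prefix='0' (no match yet)
Bit 2: prefix='01' -> emit 'j', reset
Bit 3: prefix='0' (no match yet)
Bit 4: prefix='01' -> emit 'j', reset
Bit 5: prefix='0' (no match yet)
Bit 6: prefix='00' -> emit 'h', reset
Bit 7: prefix='0' (no match yet)
Bit 8: prefix='01' -> emit 'j', reset
Bit 9: prefix='1' -> emit 'a', reset
Bit 10: prefix='1' -> emit 'a', reset
Bit 11: prefix='0' (no match yet)
Bit 12: prefix='00' -> emit 'h', reset
Bit 13: prefix='0' (no match yet)
Bit 14: prefix='00' -> emit 'h', reset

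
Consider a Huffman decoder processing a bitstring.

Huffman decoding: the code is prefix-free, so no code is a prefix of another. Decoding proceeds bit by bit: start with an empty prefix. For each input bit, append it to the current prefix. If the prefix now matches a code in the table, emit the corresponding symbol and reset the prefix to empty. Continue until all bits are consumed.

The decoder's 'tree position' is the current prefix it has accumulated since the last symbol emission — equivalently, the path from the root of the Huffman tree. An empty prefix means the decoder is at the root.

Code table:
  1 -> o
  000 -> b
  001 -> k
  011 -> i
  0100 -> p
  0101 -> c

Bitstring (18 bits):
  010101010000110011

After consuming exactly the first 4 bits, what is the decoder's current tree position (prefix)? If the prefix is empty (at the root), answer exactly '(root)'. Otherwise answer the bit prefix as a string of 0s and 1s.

Answer: (root)

Derivation:
Bit 0: prefix='0' (no match yet)
Bit 1: prefix='01' (no match yet)
Bit 2: prefix='010' (no match yet)
Bit 3: prefix='0101' -> emit 'c', reset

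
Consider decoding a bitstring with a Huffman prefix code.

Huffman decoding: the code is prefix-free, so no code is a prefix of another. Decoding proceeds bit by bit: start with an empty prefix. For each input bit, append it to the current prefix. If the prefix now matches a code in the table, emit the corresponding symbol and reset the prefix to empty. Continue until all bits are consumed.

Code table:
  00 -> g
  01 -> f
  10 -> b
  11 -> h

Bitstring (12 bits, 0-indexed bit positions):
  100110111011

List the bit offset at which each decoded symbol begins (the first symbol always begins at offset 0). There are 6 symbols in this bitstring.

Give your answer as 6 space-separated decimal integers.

Answer: 0 2 4 6 8 10

Derivation:
Bit 0: prefix='1' (no match yet)
Bit 1: prefix='10' -> emit 'b', reset
Bit 2: prefix='0' (no match yet)
Bit 3: prefix='01' -> emit 'f', reset
Bit 4: prefix='1' (no match yet)
Bit 5: prefix='10' -> emit 'b', reset
Bit 6: prefix='1' (no match yet)
Bit 7: prefix='11' -> emit 'h', reset
Bit 8: prefix='1' (no match yet)
Bit 9: prefix='10' -> emit 'b', reset
Bit 10: prefix='1' (no match yet)
Bit 11: prefix='11' -> emit 'h', reset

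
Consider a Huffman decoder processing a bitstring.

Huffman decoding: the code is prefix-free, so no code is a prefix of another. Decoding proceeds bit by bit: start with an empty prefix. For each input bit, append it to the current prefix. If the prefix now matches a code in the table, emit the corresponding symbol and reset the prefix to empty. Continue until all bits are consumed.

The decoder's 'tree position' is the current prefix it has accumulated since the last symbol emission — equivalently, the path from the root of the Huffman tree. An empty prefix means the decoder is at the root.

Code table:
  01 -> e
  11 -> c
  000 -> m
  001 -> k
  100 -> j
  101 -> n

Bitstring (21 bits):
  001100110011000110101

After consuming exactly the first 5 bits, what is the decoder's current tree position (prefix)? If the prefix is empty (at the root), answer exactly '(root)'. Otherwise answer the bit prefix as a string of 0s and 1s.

Bit 0: prefix='0' (no match yet)
Bit 1: prefix='00' (no match yet)
Bit 2: prefix='001' -> emit 'k', reset
Bit 3: prefix='1' (no match yet)
Bit 4: prefix='10' (no match yet)

Answer: 10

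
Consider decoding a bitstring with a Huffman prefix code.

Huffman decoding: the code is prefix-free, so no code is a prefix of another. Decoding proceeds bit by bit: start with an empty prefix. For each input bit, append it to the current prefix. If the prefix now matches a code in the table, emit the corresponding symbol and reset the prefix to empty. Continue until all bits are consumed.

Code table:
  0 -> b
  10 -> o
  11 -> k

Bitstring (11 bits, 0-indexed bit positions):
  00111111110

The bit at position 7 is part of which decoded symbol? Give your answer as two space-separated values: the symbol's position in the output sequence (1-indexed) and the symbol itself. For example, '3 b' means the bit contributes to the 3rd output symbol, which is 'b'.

Bit 0: prefix='0' -> emit 'b', reset
Bit 1: prefix='0' -> emit 'b', reset
Bit 2: prefix='1' (no match yet)
Bit 3: prefix='11' -> emit 'k', reset
Bit 4: prefix='1' (no match yet)
Bit 5: prefix='11' -> emit 'k', reset
Bit 6: prefix='1' (no match yet)
Bit 7: prefix='11' -> emit 'k', reset
Bit 8: prefix='1' (no match yet)
Bit 9: prefix='11' -> emit 'k', reset
Bit 10: prefix='0' -> emit 'b', reset

Answer: 5 k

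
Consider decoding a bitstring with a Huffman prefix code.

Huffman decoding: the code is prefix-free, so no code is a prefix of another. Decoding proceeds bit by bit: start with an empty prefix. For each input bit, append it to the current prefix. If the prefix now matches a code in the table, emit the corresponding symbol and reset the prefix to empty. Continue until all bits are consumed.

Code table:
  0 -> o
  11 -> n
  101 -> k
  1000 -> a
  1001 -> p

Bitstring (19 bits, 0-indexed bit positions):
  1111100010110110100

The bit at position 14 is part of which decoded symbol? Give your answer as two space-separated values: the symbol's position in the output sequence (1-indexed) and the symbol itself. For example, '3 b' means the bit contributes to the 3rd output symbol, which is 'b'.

Bit 0: prefix='1' (no match yet)
Bit 1: prefix='11' -> emit 'n', reset
Bit 2: prefix='1' (no match yet)
Bit 3: prefix='11' -> emit 'n', reset
Bit 4: prefix='1' (no match yet)
Bit 5: prefix='10' (no match yet)
Bit 6: prefix='100' (no match yet)
Bit 7: prefix='1000' -> emit 'a', reset
Bit 8: prefix='1' (no match yet)
Bit 9: prefix='10' (no match yet)
Bit 10: prefix='101' -> emit 'k', reset
Bit 11: prefix='1' (no match yet)
Bit 12: prefix='10' (no match yet)
Bit 13: prefix='101' -> emit 'k', reset
Bit 14: prefix='1' (no match yet)
Bit 15: prefix='10' (no match yet)
Bit 16: prefix='101' -> emit 'k', reset
Bit 17: prefix='0' -> emit 'o', reset
Bit 18: prefix='0' -> emit 'o', reset

Answer: 6 k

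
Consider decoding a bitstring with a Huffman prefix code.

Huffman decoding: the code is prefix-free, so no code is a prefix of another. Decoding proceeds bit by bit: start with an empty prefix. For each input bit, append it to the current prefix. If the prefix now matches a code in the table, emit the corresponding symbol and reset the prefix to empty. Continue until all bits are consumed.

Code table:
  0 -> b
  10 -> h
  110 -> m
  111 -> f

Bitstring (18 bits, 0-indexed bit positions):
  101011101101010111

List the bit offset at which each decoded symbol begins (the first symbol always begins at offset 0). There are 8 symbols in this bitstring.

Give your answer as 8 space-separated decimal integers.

Bit 0: prefix='1' (no match yet)
Bit 1: prefix='10' -> emit 'h', reset
Bit 2: prefix='1' (no match yet)
Bit 3: prefix='10' -> emit 'h', reset
Bit 4: prefix='1' (no match yet)
Bit 5: prefix='11' (no match yet)
Bit 6: prefix='111' -> emit 'f', reset
Bit 7: prefix='0' -> emit 'b', reset
Bit 8: prefix='1' (no match yet)
Bit 9: prefix='11' (no match yet)
Bit 10: prefix='110' -> emit 'm', reset
Bit 11: prefix='1' (no match yet)
Bit 12: prefix='10' -> emit 'h', reset
Bit 13: prefix='1' (no match yet)
Bit 14: prefix='10' -> emit 'h', reset
Bit 15: prefix='1' (no match yet)
Bit 16: prefix='11' (no match yet)
Bit 17: prefix='111' -> emit 'f', reset

Answer: 0 2 4 7 8 11 13 15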